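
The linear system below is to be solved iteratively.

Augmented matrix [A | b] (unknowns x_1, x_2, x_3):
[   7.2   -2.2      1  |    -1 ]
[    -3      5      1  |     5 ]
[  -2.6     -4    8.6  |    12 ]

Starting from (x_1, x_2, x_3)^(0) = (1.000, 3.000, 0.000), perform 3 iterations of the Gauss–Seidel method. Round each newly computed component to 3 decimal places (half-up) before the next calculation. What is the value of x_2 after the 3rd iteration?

Iteration 1:
  x_1 = (-1 - (-2.2)·3.000 - (1)·0.000) / (7.2) = 0.778
  x_2 = (5 - (-3)·0.778 - (1)·0.000) / (5) = 1.467
  x_3 = (12 - (-2.6)·0.778 - (-4)·1.467) / (8.6) = 2.313
Iteration 2:
  x_1 = (-1 - (-2.2)·1.467 - (1)·2.313) / (7.2) = -0.012
  x_2 = (5 - (-3)·-0.012 - (1)·2.313) / (5) = 0.530
  x_3 = (12 - (-2.6)·-0.012 - (-4)·0.530) / (8.6) = 1.638
Iteration 3:
  x_1 = (-1 - (-2.2)·0.530 - (1)·1.638) / (7.2) = -0.204
  x_2 = (5 - (-3)·-0.204 - (1)·1.638) / (5) = 0.550
  x_3 = (12 - (-2.6)·-0.204 - (-4)·0.550) / (8.6) = 1.589

0.550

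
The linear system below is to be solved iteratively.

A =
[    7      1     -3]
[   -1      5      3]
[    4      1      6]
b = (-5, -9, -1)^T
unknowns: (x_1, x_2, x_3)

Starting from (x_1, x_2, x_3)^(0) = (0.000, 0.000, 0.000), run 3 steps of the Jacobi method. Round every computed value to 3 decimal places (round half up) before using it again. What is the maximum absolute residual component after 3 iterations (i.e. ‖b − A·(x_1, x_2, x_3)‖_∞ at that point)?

0.927

Iteration 1:
  x_1 = (-5 - (1)·0.000 - (-3)·0.000) / (7) = -0.714
  x_2 = (-9 - (-1)·0.000 - (3)·0.000) / (5) = -1.800
  x_3 = (-1 - (4)·0.000 - (1)·0.000) / (6) = -0.167
Iteration 2:
  x_1 = (-5 - (1)·-1.800 - (-3)·-0.167) / (7) = -0.529
  x_2 = (-9 - (-1)·-0.714 - (3)·-0.167) / (5) = -1.843
  x_3 = (-1 - (4)·-0.714 - (1)·-1.800) / (6) = 0.609
Iteration 3:
  x_1 = (-5 - (1)·-1.843 - (-3)·0.609) / (7) = -0.190
  x_2 = (-9 - (-1)·-0.529 - (3)·0.609) / (5) = -2.271
  x_3 = (-1 - (4)·-0.529 - (1)·-1.843) / (6) = 0.493
Residual b − A·x = (0.080, 0.686, -0.927); ∞-norm = 0.927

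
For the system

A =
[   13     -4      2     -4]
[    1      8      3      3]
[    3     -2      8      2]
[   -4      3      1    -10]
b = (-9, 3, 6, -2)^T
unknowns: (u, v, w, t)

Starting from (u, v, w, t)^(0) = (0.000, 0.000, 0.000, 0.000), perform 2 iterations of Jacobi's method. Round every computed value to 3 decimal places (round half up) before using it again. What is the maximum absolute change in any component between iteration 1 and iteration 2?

0.464

Iteration 1:
  u = (-9 - (-4)·0.000 - (2)·0.000 - (-4)·0.000) / (13) = -0.692
  v = (3 - (1)·0.000 - (3)·0.000 - (3)·0.000) / (8) = 0.375
  w = (6 - (3)·0.000 - (-2)·0.000 - (2)·0.000) / (8) = 0.750
  t = (-2 - (-4)·0.000 - (3)·0.000 - (1)·0.000) / (-10) = 0.200
Iteration 2:
  u = (-9 - (-4)·0.375 - (2)·0.750 - (-4)·0.200) / (13) = -0.631
  v = (3 - (1)·-0.692 - (3)·0.750 - (3)·0.200) / (8) = 0.105
  w = (6 - (3)·-0.692 - (-2)·0.375 - (2)·0.200) / (8) = 1.053
  t = (-2 - (-4)·-0.692 - (3)·0.375 - (1)·0.750) / (-10) = 0.664
Change: (0.061, -0.270, 0.303, 0.464) → max |·| = 0.464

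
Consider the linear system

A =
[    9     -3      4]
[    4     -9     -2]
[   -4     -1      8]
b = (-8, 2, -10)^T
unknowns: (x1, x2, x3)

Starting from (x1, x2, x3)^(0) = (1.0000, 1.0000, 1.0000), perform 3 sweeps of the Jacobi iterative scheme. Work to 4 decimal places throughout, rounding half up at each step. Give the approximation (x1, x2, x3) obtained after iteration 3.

Iteration 1:
  x1 = (-8 - (-3)·1.0000 - (4)·1.0000) / (9) = -1.0000
  x2 = (2 - (4)·1.0000 - (-2)·1.0000) / (-9) = 0.0000
  x3 = (-10 - (-4)·1.0000 - (-1)·1.0000) / (8) = -0.6250
Iteration 2:
  x1 = (-8 - (-3)·0.0000 - (4)·-0.6250) / (9) = -0.6111
  x2 = (2 - (4)·-1.0000 - (-2)·-0.6250) / (-9) = -0.5278
  x3 = (-10 - (-4)·-1.0000 - (-1)·0.0000) / (8) = -1.7500
Iteration 3:
  x1 = (-8 - (-3)·-0.5278 - (4)·-1.7500) / (9) = -0.2870
  x2 = (2 - (4)·-0.6111 - (-2)·-1.7500) / (-9) = -0.1049
  x3 = (-10 - (-4)·-0.6111 - (-1)·-0.5278) / (8) = -1.6215

(-0.2870, -0.1049, -1.6215)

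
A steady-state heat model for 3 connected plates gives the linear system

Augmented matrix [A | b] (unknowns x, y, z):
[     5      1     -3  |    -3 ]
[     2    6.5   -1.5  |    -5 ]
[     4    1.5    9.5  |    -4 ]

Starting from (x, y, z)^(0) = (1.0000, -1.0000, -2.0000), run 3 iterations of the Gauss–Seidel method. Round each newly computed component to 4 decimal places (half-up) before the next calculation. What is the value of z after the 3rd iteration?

Iteration 1:
  x = (-3 - (1)·-1.0000 - (-3)·-2.0000) / (5) = -1.6000
  y = (-5 - (2)·-1.6000 - (-1.5)·-2.0000) / (6.5) = -0.7385
  z = (-4 - (4)·-1.6000 - (1.5)·-0.7385) / (9.5) = 0.3692
Iteration 2:
  x = (-3 - (1)·-0.7385 - (-3)·0.3692) / (5) = -0.2308
  y = (-5 - (2)·-0.2308 - (-1.5)·0.3692) / (6.5) = -0.6130
  z = (-4 - (4)·-0.2308 - (1.5)·-0.6130) / (9.5) = -0.2271
Iteration 3:
  x = (-3 - (1)·-0.6130 - (-3)·-0.2271) / (5) = -0.6137
  y = (-5 - (2)·-0.6137 - (-1.5)·-0.2271) / (6.5) = -0.6328
  z = (-4 - (4)·-0.6137 - (1.5)·-0.6328) / (9.5) = -0.0627

-0.0627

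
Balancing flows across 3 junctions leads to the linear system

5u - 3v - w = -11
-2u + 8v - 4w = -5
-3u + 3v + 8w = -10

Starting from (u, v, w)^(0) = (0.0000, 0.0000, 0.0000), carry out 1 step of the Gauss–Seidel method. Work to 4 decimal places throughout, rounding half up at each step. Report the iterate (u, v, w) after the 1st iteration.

(-2.2000, -1.1750, -1.6344)

Iteration 1:
  u = (-11 - (-3)·0.0000 - (-1)·0.0000) / (5) = -2.2000
  v = (-5 - (-2)·-2.2000 - (-4)·0.0000) / (8) = -1.1750
  w = (-10 - (-3)·-2.2000 - (3)·-1.1750) / (8) = -1.6344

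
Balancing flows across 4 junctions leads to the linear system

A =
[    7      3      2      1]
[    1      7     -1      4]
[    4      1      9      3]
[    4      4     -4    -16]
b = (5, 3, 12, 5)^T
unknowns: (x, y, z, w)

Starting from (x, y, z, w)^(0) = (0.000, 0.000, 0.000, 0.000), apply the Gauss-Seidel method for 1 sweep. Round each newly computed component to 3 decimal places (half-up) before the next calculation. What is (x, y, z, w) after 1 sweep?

(0.714, 0.327, 0.980, -0.297)

Iteration 1:
  x = (5 - (3)·0.000 - (2)·0.000 - (1)·0.000) / (7) = 0.714
  y = (3 - (1)·0.714 - (-1)·0.000 - (4)·0.000) / (7) = 0.327
  z = (12 - (4)·0.714 - (1)·0.327 - (3)·0.000) / (9) = 0.980
  w = (5 - (4)·0.714 - (4)·0.327 - (-4)·0.980) / (-16) = -0.297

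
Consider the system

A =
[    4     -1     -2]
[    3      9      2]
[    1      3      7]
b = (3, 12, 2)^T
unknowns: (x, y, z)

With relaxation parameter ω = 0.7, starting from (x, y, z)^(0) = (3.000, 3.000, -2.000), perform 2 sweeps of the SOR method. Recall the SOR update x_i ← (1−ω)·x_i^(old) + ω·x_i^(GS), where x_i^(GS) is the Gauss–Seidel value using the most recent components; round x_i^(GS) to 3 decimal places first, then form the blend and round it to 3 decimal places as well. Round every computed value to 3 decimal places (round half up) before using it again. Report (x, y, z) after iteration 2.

Iteration 1:
  x: GS value = (3 - (-1)·3.000 - (-2)·-2.000) / (4) = 0.500;  x ← (1−ω)·3.000 + ω·0.500 = 1.250
  y: GS value = (12 - (3)·1.250 - (2)·-2.000) / (9) = 1.361;  y ← (1−ω)·3.000 + ω·1.361 = 1.853
  z: GS value = (2 - (1)·1.250 - (3)·1.853) / (7) = -0.687;  z ← (1−ω)·-2.000 + ω·-0.687 = -1.081
Iteration 2:
  x: GS value = (3 - (-1)·1.853 - (-2)·-1.081) / (4) = 0.673;  x ← (1−ω)·1.250 + ω·0.673 = 0.846
  y: GS value = (12 - (3)·0.846 - (2)·-1.081) / (9) = 1.292;  y ← (1−ω)·1.853 + ω·1.292 = 1.460
  z: GS value = (2 - (1)·0.846 - (3)·1.460) / (7) = -0.461;  z ← (1−ω)·-1.081 + ω·-0.461 = -0.647

(0.846, 1.460, -0.647)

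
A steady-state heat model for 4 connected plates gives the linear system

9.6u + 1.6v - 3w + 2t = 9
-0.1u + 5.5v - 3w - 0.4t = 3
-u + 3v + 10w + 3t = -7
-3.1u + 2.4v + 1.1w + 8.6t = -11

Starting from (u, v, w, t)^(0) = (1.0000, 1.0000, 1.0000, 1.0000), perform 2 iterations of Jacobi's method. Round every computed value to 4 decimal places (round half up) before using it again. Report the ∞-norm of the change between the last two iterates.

Iteration 1:
  u = (9 - (1.6)·1.0000 - (-3)·1.0000 - (2)·1.0000) / (9.6) = 0.8750
  v = (3 - (-0.1)·1.0000 - (-3)·1.0000 - (-0.4)·1.0000) / (5.5) = 1.1818
  w = (-7 - (-1)·1.0000 - (3)·1.0000 - (3)·1.0000) / (10) = -1.2000
  t = (-11 - (-3.1)·1.0000 - (2.4)·1.0000 - (1.1)·1.0000) / (8.6) = -1.3256
Iteration 2:
  u = (9 - (1.6)·1.1818 - (-3)·-1.2000 - (2)·-1.3256) / (9.6) = 0.6417
  v = (3 - (-0.1)·0.8750 - (-3)·-1.2000 - (-0.4)·-1.3256) / (5.5) = -0.1896
  w = (-7 - (-1)·0.8750 - (3)·1.1818 - (3)·-1.3256) / (10) = -0.5694
  t = (-11 - (-3.1)·0.8750 - (2.4)·1.1818 - (1.1)·-1.2000) / (8.6) = -1.1400
Change: (-0.2333, -1.3714, 0.6306, 0.1856) → max |·| = 1.3714

1.3714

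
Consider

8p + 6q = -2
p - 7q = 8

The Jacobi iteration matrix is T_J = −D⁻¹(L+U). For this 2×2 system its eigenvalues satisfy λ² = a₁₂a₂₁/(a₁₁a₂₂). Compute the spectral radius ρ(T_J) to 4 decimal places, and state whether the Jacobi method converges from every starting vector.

0.3273

a₁₂a₂₁/(a₁₁a₂₂) = (6)·(1) / ((8)·(-7)) = -0.107143
ρ = √|-0.107143| = √0.107143 = 0.3273
ρ < 1, so Jacobi converges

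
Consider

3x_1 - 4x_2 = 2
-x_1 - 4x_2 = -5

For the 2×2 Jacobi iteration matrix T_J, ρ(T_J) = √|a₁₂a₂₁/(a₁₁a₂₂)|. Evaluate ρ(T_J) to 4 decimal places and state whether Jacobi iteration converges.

0.5774

a₁₂a₂₁/(a₁₁a₂₂) = (-4)·(-1) / ((3)·(-4)) = -0.333333
ρ = √|-0.333333| = √0.333333 = 0.5774
ρ < 1, so Jacobi converges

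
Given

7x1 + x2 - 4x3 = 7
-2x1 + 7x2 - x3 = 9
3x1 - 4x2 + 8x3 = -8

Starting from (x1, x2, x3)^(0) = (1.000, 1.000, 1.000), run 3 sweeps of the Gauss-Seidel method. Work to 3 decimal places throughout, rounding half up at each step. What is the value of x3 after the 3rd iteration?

-0.516

Iteration 1:
  x1 = (7 - (1)·1.000 - (-4)·1.000) / (7) = 1.429
  x2 = (9 - (-2)·1.429 - (-1)·1.000) / (7) = 1.837
  x3 = (-8 - (3)·1.429 - (-4)·1.837) / (8) = -0.617
Iteration 2:
  x1 = (7 - (1)·1.837 - (-4)·-0.617) / (7) = 0.385
  x2 = (9 - (-2)·0.385 - (-1)·-0.617) / (7) = 1.308
  x3 = (-8 - (3)·0.385 - (-4)·1.308) / (8) = -0.490
Iteration 3:
  x1 = (7 - (1)·1.308 - (-4)·-0.490) / (7) = 0.533
  x2 = (9 - (-2)·0.533 - (-1)·-0.490) / (7) = 1.368
  x3 = (-8 - (3)·0.533 - (-4)·1.368) / (8) = -0.516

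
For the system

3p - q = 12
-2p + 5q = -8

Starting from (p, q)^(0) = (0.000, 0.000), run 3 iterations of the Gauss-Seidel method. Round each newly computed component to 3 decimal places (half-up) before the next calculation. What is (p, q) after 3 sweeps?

(4.000, 0.000)

Iteration 1:
  p = (12 - (-1)·0.000) / (3) = 4.000
  q = (-8 - (-2)·4.000) / (5) = 0.000
Iteration 2:
  p = (12 - (-1)·0.000) / (3) = 4.000
  q = (-8 - (-2)·4.000) / (5) = 0.000
Iteration 3:
  p = (12 - (-1)·0.000) / (3) = 4.000
  q = (-8 - (-2)·4.000) / (5) = 0.000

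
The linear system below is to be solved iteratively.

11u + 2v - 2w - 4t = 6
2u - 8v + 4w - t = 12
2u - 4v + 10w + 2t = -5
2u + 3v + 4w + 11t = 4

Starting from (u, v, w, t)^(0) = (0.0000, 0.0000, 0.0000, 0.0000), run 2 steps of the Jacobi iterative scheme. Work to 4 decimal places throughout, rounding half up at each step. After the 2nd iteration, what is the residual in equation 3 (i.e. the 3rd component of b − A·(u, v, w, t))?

-2.2482

Iteration 1:
  u = (6 - (2)·0.0000 - (-2)·0.0000 - (-4)·0.0000) / (11) = 0.5455
  v = (12 - (2)·0.0000 - (4)·0.0000 - (-1)·0.0000) / (-8) = -1.5000
  w = (-5 - (2)·0.0000 - (-4)·0.0000 - (2)·0.0000) / (10) = -0.5000
  t = (4 - (2)·0.0000 - (3)·0.0000 - (4)·0.0000) / (11) = 0.3636
Iteration 2:
  u = (6 - (2)·-1.5000 - (-2)·-0.5000 - (-4)·0.3636) / (11) = 0.8595
  v = (12 - (2)·0.5455 - (4)·-0.5000 - (-1)·0.3636) / (-8) = -1.6591
  w = (-5 - (2)·0.5455 - (-4)·-1.5000 - (2)·0.3636) / (10) = -1.2818
  t = (4 - (2)·0.5455 - (3)·-1.5000 - (4)·-0.5000) / (11) = 0.8554
Residual b − A·x = (0.7217, 2.9908, -2.2482, 2.9761)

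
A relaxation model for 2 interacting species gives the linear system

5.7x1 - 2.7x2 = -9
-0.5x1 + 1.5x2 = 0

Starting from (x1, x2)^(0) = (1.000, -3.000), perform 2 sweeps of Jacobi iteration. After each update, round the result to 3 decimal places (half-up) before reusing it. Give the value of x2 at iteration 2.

-1.000

Iteration 1:
  x1 = (-9 - (-2.7)·-3.000) / (5.7) = -3.000
  x2 = (0 - (-0.5)·1.000) / (1.5) = 0.333
Iteration 2:
  x1 = (-9 - (-2.7)·0.333) / (5.7) = -1.421
  x2 = (0 - (-0.5)·-3.000) / (1.5) = -1.000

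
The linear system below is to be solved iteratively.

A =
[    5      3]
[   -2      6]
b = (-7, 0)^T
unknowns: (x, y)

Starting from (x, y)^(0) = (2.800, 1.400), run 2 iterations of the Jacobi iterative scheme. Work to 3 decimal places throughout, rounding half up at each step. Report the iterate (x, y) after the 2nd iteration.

(-1.960, -0.747)

Iteration 1:
  x = (-7 - (3)·1.400) / (5) = -2.240
  y = (0 - (-2)·2.800) / (6) = 0.933
Iteration 2:
  x = (-7 - (3)·0.933) / (5) = -1.960
  y = (0 - (-2)·-2.240) / (6) = -0.747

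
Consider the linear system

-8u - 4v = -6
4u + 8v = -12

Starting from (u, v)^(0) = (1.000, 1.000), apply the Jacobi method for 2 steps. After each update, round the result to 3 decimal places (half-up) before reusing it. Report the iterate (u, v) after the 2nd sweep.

Iteration 1:
  u = (-6 - (-4)·1.000) / (-8) = 0.250
  v = (-12 - (4)·1.000) / (8) = -2.000
Iteration 2:
  u = (-6 - (-4)·-2.000) / (-8) = 1.750
  v = (-12 - (4)·0.250) / (8) = -1.625

(1.750, -1.625)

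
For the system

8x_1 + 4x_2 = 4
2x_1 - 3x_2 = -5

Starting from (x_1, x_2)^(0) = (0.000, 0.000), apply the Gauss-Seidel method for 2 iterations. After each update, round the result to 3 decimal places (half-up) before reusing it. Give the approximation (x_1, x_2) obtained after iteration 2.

(-0.500, 1.333)

Iteration 1:
  x_1 = (4 - (4)·0.000) / (8) = 0.500
  x_2 = (-5 - (2)·0.500) / (-3) = 2.000
Iteration 2:
  x_1 = (4 - (4)·2.000) / (8) = -0.500
  x_2 = (-5 - (2)·-0.500) / (-3) = 1.333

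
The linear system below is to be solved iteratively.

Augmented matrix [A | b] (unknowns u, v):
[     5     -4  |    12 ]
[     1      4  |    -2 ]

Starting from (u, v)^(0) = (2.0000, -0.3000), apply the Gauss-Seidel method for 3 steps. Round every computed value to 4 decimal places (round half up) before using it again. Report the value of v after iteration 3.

Iteration 1:
  u = (12 - (-4)·-0.3000) / (5) = 2.1600
  v = (-2 - (1)·2.1600) / (4) = -1.0400
Iteration 2:
  u = (12 - (-4)·-1.0400) / (5) = 1.5680
  v = (-2 - (1)·1.5680) / (4) = -0.8920
Iteration 3:
  u = (12 - (-4)·-0.8920) / (5) = 1.6864
  v = (-2 - (1)·1.6864) / (4) = -0.9216

-0.9216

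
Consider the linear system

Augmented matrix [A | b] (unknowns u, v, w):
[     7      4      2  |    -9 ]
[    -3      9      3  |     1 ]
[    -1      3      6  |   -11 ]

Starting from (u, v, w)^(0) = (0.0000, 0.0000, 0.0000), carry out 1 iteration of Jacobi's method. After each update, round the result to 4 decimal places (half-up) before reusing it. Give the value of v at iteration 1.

Iteration 1:
  u = (-9 - (4)·0.0000 - (2)·0.0000) / (7) = -1.2857
  v = (1 - (-3)·0.0000 - (3)·0.0000) / (9) = 0.1111
  w = (-11 - (-1)·0.0000 - (3)·0.0000) / (6) = -1.8333

0.1111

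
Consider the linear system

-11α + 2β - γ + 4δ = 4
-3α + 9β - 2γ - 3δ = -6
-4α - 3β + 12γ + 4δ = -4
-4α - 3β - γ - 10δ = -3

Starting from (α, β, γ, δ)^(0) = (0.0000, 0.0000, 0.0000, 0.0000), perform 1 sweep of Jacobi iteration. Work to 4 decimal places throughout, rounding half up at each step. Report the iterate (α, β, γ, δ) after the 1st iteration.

(-0.3636, -0.6667, -0.3333, 0.3000)

Iteration 1:
  α = (4 - (2)·0.0000 - (-1)·0.0000 - (4)·0.0000) / (-11) = -0.3636
  β = (-6 - (-3)·0.0000 - (-2)·0.0000 - (-3)·0.0000) / (9) = -0.6667
  γ = (-4 - (-4)·0.0000 - (-3)·0.0000 - (4)·0.0000) / (12) = -0.3333
  δ = (-3 - (-4)·0.0000 - (-3)·0.0000 - (-1)·0.0000) / (-10) = 0.3000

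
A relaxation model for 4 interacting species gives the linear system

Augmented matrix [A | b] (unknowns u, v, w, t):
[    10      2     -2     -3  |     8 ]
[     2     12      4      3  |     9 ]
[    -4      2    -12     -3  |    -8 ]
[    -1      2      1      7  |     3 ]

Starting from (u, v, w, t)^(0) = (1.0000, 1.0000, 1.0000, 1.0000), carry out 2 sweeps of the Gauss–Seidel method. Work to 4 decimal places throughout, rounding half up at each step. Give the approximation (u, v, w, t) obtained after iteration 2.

Iteration 1:
  u = (8 - (2)·1.0000 - (-2)·1.0000 - (-3)·1.0000) / (10) = 1.1000
  v = (9 - (2)·1.1000 - (4)·1.0000 - (3)·1.0000) / (12) = -0.0167
  w = (-8 - (-4)·1.1000 - (2)·-0.0167 - (-3)·1.0000) / (-12) = 0.0472
  t = (3 - (-1)·1.1000 - (2)·-0.0167 - (1)·0.0472) / (7) = 0.5837
Iteration 2:
  u = (8 - (2)·-0.0167 - (-2)·0.0472 - (-3)·0.5837) / (10) = 0.9879
  v = (9 - (2)·0.9879 - (4)·0.0472 - (3)·0.5837) / (12) = 0.4237
  w = (-8 - (-4)·0.9879 - (2)·0.4237 - (-3)·0.5837) / (-12) = 0.2621
  t = (3 - (-1)·0.9879 - (2)·0.4237 - (1)·0.2621) / (7) = 0.4112

(0.9879, 0.4237, 0.2621, 0.4112)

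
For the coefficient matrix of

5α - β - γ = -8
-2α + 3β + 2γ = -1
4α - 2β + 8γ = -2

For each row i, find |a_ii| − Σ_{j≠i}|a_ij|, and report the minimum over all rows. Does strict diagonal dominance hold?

-1

row 1: |5| − (1+1) = 3
row 2: |3| − (2+2) = -1
row 3: |8| − (4+2) = 2
minimum over rows = -1 → not strictly diagonally dominant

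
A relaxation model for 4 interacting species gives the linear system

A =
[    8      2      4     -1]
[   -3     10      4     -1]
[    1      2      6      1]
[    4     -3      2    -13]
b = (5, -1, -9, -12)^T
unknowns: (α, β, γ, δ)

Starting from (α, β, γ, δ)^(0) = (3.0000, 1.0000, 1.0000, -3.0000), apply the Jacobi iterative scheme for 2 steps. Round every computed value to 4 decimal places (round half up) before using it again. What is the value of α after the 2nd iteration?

Iteration 1:
  α = (5 - (2)·1.0000 - (4)·1.0000 - (-1)·-3.0000) / (8) = -0.5000
  β = (-1 - (-3)·3.0000 - (4)·1.0000 - (-1)·-3.0000) / (10) = 0.1000
  γ = (-9 - (1)·3.0000 - (2)·1.0000 - (1)·-3.0000) / (6) = -1.8333
  δ = (-12 - (4)·3.0000 - (-3)·1.0000 - (2)·1.0000) / (-13) = 1.7692
Iteration 2:
  α = (5 - (2)·0.1000 - (4)·-1.8333 - (-1)·1.7692) / (8) = 1.7378
  β = (-1 - (-3)·-0.5000 - (4)·-1.8333 - (-1)·1.7692) / (10) = 0.6602
  γ = (-9 - (1)·-0.5000 - (2)·0.1000 - (1)·1.7692) / (6) = -1.7449
  δ = (-12 - (4)·-0.5000 - (-3)·0.1000 - (2)·-1.8333) / (-13) = 0.4641

1.7378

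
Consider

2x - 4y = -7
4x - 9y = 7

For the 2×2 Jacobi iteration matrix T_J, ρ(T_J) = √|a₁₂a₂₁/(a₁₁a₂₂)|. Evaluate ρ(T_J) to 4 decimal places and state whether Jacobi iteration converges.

0.9428

a₁₂a₂₁/(a₁₁a₂₂) = (-4)·(4) / ((2)·(-9)) = 0.888889
ρ = √|0.888889| = √0.888889 = 0.9428
ρ < 1, so Jacobi converges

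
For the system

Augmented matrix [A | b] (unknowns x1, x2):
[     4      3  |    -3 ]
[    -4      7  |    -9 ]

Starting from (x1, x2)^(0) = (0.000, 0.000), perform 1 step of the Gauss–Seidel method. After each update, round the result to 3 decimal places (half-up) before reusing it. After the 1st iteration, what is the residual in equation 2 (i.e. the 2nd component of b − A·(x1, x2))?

-0.002

Iteration 1:
  x1 = (-3 - (3)·0.000) / (4) = -0.750
  x2 = (-9 - (-4)·-0.750) / (7) = -1.714
Residual b − A·x = (5.142, -0.002)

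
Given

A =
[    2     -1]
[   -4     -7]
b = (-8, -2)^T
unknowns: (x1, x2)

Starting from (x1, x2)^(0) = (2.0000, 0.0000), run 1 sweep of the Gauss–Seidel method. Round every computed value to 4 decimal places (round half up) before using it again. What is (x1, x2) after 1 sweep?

(-4.0000, 2.5714)

Iteration 1:
  x1 = (-8 - (-1)·0.0000) / (2) = -4.0000
  x2 = (-2 - (-4)·-4.0000) / (-7) = 2.5714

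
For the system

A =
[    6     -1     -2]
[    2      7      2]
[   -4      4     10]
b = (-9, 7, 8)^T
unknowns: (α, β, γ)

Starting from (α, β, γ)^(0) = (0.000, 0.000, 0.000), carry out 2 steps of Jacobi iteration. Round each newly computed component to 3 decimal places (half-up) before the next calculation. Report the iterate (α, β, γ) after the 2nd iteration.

Iteration 1:
  α = (-9 - (-1)·0.000 - (-2)·0.000) / (6) = -1.500
  β = (7 - (2)·0.000 - (2)·0.000) / (7) = 1.000
  γ = (8 - (-4)·0.000 - (4)·0.000) / (10) = 0.800
Iteration 2:
  α = (-9 - (-1)·1.000 - (-2)·0.800) / (6) = -1.067
  β = (7 - (2)·-1.500 - (2)·0.800) / (7) = 1.200
  γ = (8 - (-4)·-1.500 - (4)·1.000) / (10) = -0.200

(-1.067, 1.200, -0.200)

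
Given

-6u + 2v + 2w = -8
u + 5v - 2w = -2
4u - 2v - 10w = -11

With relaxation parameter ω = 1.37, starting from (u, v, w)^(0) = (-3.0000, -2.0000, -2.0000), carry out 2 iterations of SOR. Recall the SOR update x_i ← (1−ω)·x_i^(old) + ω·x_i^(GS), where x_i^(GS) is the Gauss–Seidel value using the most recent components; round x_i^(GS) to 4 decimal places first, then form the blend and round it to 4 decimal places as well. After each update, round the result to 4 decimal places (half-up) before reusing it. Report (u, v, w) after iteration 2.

(2.3193, 1.0097, 1.3224)

Iteration 1:
  u: GS value = (-8 - (2)·-2.0000 - (2)·-2.0000) / (-6) = 0.0000;  u ← (1−ω)·-3.0000 + ω·0.0000 = 1.1100
  v: GS value = (-2 - (1)·1.1100 - (-2)·-2.0000) / (5) = -1.4220;  v ← (1−ω)·-2.0000 + ω·-1.4220 = -1.2081
  w: GS value = (-11 - (4)·1.1100 - (-2)·-1.2081) / (-10) = 1.7856;  w ← (1−ω)·-2.0000 + ω·1.7856 = 3.1863
Iteration 2:
  u: GS value = (-8 - (2)·-1.2081 - (2)·3.1863) / (-6) = 1.9927;  u ← (1−ω)·1.1100 + ω·1.9927 = 2.3193
  v: GS value = (-2 - (1)·2.3193 - (-2)·3.1863) / (5) = 0.4107;  v ← (1−ω)·-1.2081 + ω·0.4107 = 1.0097
  w: GS value = (-11 - (4)·2.3193 - (-2)·1.0097) / (-10) = 1.8258;  w ← (1−ω)·3.1863 + ω·1.8258 = 1.3224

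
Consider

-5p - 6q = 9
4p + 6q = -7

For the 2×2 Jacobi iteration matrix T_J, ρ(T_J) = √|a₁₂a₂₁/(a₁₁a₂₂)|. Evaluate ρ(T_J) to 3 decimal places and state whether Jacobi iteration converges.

a₁₂a₂₁/(a₁₁a₂₂) = (-6)·(4) / ((-5)·(6)) = 0.800000
ρ = √|0.800000| = √0.800000 = 0.894
ρ < 1, so Jacobi converges

0.894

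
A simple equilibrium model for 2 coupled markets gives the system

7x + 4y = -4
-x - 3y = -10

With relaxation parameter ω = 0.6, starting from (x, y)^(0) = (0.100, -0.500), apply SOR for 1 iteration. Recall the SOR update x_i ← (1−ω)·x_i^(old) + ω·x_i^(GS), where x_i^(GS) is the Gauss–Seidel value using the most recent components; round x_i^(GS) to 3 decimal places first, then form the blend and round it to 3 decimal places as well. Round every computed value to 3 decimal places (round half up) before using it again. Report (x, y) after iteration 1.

Iteration 1:
  x: GS value = (-4 - (4)·-0.500) / (7) = -0.286;  x ← (1−ω)·0.100 + ω·-0.286 = -0.132
  y: GS value = (-10 - (-1)·-0.132) / (-3) = 3.377;  y ← (1−ω)·-0.500 + ω·3.377 = 1.826

(-0.132, 1.826)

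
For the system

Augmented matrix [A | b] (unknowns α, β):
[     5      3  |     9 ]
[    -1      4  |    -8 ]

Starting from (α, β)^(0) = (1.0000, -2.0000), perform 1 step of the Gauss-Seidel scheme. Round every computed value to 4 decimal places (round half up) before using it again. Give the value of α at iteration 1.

Iteration 1:
  α = (9 - (3)·-2.0000) / (5) = 3.0000
  β = (-8 - (-1)·3.0000) / (4) = -1.2500

3.0000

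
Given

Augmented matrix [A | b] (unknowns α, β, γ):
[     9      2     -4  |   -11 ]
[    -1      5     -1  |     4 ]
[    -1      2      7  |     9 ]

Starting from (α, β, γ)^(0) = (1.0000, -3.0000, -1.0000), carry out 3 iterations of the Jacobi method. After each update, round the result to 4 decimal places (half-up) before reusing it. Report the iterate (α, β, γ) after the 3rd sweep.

Iteration 1:
  α = (-11 - (2)·-3.0000 - (-4)·-1.0000) / (9) = -1.0000
  β = (4 - (-1)·1.0000 - (-1)·-1.0000) / (5) = 0.8000
  γ = (9 - (-1)·1.0000 - (2)·-3.0000) / (7) = 2.2857
Iteration 2:
  α = (-11 - (2)·0.8000 - (-4)·2.2857) / (9) = -0.3841
  β = (4 - (-1)·-1.0000 - (-1)·2.2857) / (5) = 1.0571
  γ = (9 - (-1)·-1.0000 - (2)·0.8000) / (7) = 0.9143
Iteration 3:
  α = (-11 - (2)·1.0571 - (-4)·0.9143) / (9) = -1.0508
  β = (4 - (-1)·-0.3841 - (-1)·0.9143) / (5) = 0.9060
  γ = (9 - (-1)·-0.3841 - (2)·1.0571) / (7) = 0.9288

(-1.0508, 0.9060, 0.9288)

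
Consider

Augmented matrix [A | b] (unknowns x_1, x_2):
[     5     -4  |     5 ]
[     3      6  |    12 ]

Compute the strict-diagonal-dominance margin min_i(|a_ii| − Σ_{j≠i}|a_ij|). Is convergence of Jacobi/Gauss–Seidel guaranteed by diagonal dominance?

row 1: |5| − (4) = 1
row 2: |6| − (3) = 3
minimum over rows = 1 → strictly diagonally dominant (convergence guaranteed)

1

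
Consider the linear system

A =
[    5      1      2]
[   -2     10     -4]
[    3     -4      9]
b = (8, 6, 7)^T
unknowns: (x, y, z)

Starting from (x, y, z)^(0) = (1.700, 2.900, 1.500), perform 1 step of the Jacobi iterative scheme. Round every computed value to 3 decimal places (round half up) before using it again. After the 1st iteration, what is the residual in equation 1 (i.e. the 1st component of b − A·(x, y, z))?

Iteration 1:
  x = (8 - (1)·2.900 - (2)·1.500) / (5) = 0.420
  y = (6 - (-2)·1.700 - (-4)·1.500) / (10) = 1.540
  z = (7 - (3)·1.700 - (-4)·2.900) / (9) = 1.500
Residual b − A·x = (1.360, -2.560, -1.600)

1.360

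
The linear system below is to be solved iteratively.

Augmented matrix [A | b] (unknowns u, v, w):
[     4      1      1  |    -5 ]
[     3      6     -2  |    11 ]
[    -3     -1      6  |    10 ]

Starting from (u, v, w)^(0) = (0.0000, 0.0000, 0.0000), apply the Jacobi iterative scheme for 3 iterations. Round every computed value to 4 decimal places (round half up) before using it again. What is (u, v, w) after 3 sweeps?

(-2.3403, 3.3449, 1.1065)

Iteration 1:
  u = (-5 - (1)·0.0000 - (1)·0.0000) / (4) = -1.2500
  v = (11 - (3)·0.0000 - (-2)·0.0000) / (6) = 1.8333
  w = (10 - (-3)·0.0000 - (-1)·0.0000) / (6) = 1.6667
Iteration 2:
  u = (-5 - (1)·1.8333 - (1)·1.6667) / (4) = -2.1250
  v = (11 - (3)·-1.2500 - (-2)·1.6667) / (6) = 3.0139
  w = (10 - (-3)·-1.2500 - (-1)·1.8333) / (6) = 1.3472
Iteration 3:
  u = (-5 - (1)·3.0139 - (1)·1.3472) / (4) = -2.3403
  v = (11 - (3)·-2.1250 - (-2)·1.3472) / (6) = 3.3449
  w = (10 - (-3)·-2.1250 - (-1)·3.0139) / (6) = 1.1065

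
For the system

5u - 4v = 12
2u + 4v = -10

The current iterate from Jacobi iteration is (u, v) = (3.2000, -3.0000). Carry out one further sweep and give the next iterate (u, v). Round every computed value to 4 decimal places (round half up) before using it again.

One sweep:
  u = (12 - (-4)·-3.0000) / (5) = 0.0000
  v = (-10 - (2)·3.2000) / (4) = -4.1000

(0.0000, -4.1000)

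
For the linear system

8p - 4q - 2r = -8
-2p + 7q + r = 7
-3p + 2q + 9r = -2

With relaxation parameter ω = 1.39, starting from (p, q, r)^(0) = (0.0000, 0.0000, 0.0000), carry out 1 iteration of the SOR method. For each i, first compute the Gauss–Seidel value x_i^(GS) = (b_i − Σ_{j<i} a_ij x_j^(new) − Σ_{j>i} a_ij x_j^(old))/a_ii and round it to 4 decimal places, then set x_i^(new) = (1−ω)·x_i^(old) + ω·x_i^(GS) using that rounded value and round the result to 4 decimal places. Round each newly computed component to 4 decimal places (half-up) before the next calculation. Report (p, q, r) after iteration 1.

(-1.3900, 0.8380, -1.2118)

Iteration 1:
  p: GS value = (-8 - (-4)·0.0000 - (-2)·0.0000) / (8) = -1.0000;  p ← (1−ω)·0.0000 + ω·-1.0000 = -1.3900
  q: GS value = (7 - (-2)·-1.3900 - (1)·0.0000) / (7) = 0.6029;  q ← (1−ω)·0.0000 + ω·0.6029 = 0.8380
  r: GS value = (-2 - (-3)·-1.3900 - (2)·0.8380) / (9) = -0.8718;  r ← (1−ω)·0.0000 + ω·-0.8718 = -1.2118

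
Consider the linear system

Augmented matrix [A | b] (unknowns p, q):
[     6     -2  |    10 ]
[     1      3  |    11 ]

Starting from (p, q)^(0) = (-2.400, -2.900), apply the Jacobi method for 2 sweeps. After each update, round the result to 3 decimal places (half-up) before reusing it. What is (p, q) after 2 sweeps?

Iteration 1:
  p = (10 - (-2)·-2.900) / (6) = 0.700
  q = (11 - (1)·-2.400) / (3) = 4.467
Iteration 2:
  p = (10 - (-2)·4.467) / (6) = 3.156
  q = (11 - (1)·0.700) / (3) = 3.433

(3.156, 3.433)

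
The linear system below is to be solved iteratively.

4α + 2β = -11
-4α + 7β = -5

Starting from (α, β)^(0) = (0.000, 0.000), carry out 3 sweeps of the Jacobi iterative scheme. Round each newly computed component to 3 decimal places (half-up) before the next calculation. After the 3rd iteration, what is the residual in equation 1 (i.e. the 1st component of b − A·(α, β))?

Iteration 1:
  α = (-11 - (2)·0.000) / (4) = -2.750
  β = (-5 - (-4)·0.000) / (7) = -0.714
Iteration 2:
  α = (-11 - (2)·-0.714) / (4) = -2.393
  β = (-5 - (-4)·-2.750) / (7) = -2.286
Iteration 3:
  α = (-11 - (2)·-2.286) / (4) = -1.607
  β = (-5 - (-4)·-2.393) / (7) = -2.082
Residual b − A·x = (-0.408, 3.146)

-0.408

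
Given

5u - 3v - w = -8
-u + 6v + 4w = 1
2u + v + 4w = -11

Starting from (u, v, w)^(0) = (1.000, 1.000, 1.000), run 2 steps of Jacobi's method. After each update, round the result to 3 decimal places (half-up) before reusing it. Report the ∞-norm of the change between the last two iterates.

2.700

Iteration 1:
  u = (-8 - (-3)·1.000 - (-1)·1.000) / (5) = -0.800
  v = (1 - (-1)·1.000 - (4)·1.000) / (6) = -0.333
  w = (-11 - (2)·1.000 - (1)·1.000) / (4) = -3.500
Iteration 2:
  u = (-8 - (-3)·-0.333 - (-1)·-3.500) / (5) = -2.500
  v = (1 - (-1)·-0.800 - (4)·-3.500) / (6) = 2.367
  w = (-11 - (2)·-0.800 - (1)·-0.333) / (4) = -2.267
Change: (-1.700, 2.700, 1.233) → max |·| = 2.700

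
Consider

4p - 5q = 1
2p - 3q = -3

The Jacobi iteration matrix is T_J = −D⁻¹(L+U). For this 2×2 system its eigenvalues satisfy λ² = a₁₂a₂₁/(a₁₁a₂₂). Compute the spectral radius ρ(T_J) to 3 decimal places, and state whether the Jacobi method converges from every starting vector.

0.913

a₁₂a₂₁/(a₁₁a₂₂) = (-5)·(2) / ((4)·(-3)) = 0.833333
ρ = √|0.833333| = √0.833333 = 0.913
ρ < 1, so Jacobi converges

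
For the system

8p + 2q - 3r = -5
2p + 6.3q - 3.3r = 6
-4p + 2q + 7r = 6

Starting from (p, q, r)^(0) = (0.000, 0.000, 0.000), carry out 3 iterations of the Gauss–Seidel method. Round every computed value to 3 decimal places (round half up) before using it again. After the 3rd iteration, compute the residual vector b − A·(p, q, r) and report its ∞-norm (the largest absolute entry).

0.144

Iteration 1:
  p = (-5 - (2)·0.000 - (-3)·0.000) / (8) = -0.625
  q = (6 - (2)·-0.625 - (-3.3)·0.000) / (6.3) = 1.151
  r = (6 - (-4)·-0.625 - (2)·1.151) / (7) = 0.171
Iteration 2:
  p = (-5 - (2)·1.151 - (-3)·0.171) / (8) = -0.849
  q = (6 - (2)·-0.849 - (-3.3)·0.171) / (6.3) = 1.311
  r = (6 - (-4)·-0.849 - (2)·1.311) / (7) = -0.003
Iteration 3:
  p = (-5 - (2)·1.311 - (-3)·-0.003) / (8) = -0.954
  q = (6 - (2)·-0.954 - (-3.3)·-0.003) / (6.3) = 1.254
  r = (6 - (-4)·-0.954 - (2)·1.254) / (7) = -0.046
Residual b − A·x = (-0.014, -0.144, -0.002); ∞-norm = 0.144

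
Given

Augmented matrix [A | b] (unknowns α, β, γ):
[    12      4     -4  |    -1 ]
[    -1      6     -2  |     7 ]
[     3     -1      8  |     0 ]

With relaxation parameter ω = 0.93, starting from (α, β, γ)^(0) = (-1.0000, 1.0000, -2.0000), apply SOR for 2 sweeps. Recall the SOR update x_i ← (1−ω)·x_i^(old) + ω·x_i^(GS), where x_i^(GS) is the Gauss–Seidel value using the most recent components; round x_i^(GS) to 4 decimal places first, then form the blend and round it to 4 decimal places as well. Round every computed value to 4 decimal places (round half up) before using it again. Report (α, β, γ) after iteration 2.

Iteration 1:
  α: GS value = (-1 - (4)·1.0000 - (-4)·-2.0000) / (12) = -1.0833;  α ← (1−ω)·-1.0000 + ω·-1.0833 = -1.0775
  β: GS value = (7 - (-1)·-1.0775 - (-2)·-2.0000) / (6) = 0.3204;  β ← (1−ω)·1.0000 + ω·0.3204 = 0.3680
  γ: GS value = (0 - (3)·-1.0775 - (-1)·0.3680) / (8) = 0.4501;  γ ← (1−ω)·-2.0000 + ω·0.4501 = 0.2786
Iteration 2:
  α: GS value = (-1 - (4)·0.3680 - (-4)·0.2786) / (12) = -0.1131;  α ← (1−ω)·-1.0775 + ω·-0.1131 = -0.1806
  β: GS value = (7 - (-1)·-0.1806 - (-2)·0.2786) / (6) = 1.2294;  β ← (1−ω)·0.3680 + ω·1.2294 = 1.1691
  γ: GS value = (0 - (3)·-0.1806 - (-1)·1.1691) / (8) = 0.2139;  γ ← (1−ω)·0.2786 + ω·0.2139 = 0.2184

(-0.1806, 1.1691, 0.2184)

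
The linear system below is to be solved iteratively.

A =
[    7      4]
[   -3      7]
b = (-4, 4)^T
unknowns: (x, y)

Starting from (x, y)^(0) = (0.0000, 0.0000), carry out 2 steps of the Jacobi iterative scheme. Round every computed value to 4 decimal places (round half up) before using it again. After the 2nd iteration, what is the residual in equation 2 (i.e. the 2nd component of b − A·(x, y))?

-0.9792

Iteration 1:
  x = (-4 - (4)·0.0000) / (7) = -0.5714
  y = (4 - (-3)·0.0000) / (7) = 0.5714
Iteration 2:
  x = (-4 - (4)·0.5714) / (7) = -0.8979
  y = (4 - (-3)·-0.5714) / (7) = 0.3265
Residual b − A·x = (0.9793, -0.9792)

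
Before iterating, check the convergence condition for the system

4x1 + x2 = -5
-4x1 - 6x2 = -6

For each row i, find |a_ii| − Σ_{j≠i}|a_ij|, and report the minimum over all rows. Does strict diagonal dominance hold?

2

row 1: |4| − (1) = 3
row 2: |-6| − (4) = 2
minimum over rows = 2 → strictly diagonally dominant (convergence guaranteed)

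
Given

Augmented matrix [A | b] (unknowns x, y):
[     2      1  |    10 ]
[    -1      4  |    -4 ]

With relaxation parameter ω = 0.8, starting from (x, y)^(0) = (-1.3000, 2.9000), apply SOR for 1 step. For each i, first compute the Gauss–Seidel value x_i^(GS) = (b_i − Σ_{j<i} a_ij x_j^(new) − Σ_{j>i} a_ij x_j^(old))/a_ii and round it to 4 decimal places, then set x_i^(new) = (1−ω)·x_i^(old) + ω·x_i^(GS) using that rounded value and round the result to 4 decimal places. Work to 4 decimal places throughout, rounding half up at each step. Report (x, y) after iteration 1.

(2.5800, 0.2960)

Iteration 1:
  x: GS value = (10 - (1)·2.9000) / (2) = 3.5500;  x ← (1−ω)·-1.3000 + ω·3.5500 = 2.5800
  y: GS value = (-4 - (-1)·2.5800) / (4) = -0.3550;  y ← (1−ω)·2.9000 + ω·-0.3550 = 0.2960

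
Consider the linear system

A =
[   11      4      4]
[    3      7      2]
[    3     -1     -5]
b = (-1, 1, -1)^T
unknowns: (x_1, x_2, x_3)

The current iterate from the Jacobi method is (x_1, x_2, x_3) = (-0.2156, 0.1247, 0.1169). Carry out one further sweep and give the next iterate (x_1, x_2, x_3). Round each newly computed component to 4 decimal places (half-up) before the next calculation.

One sweep:
  x_1 = (-1 - (4)·0.1247 - (4)·0.1169) / (11) = -0.1788
  x_2 = (1 - (3)·-0.2156 - (2)·0.1169) / (7) = 0.2019
  x_3 = (-1 - (3)·-0.2156 - (-1)·0.1247) / (-5) = 0.0457

(-0.1788, 0.2019, 0.0457)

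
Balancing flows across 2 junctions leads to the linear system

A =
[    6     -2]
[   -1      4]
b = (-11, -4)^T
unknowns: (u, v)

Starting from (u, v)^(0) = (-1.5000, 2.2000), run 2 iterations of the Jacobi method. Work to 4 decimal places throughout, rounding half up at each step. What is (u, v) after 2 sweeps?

(-2.2917, -1.2750)

Iteration 1:
  u = (-11 - (-2)·2.2000) / (6) = -1.1000
  v = (-4 - (-1)·-1.5000) / (4) = -1.3750
Iteration 2:
  u = (-11 - (-2)·-1.3750) / (6) = -2.2917
  v = (-4 - (-1)·-1.1000) / (4) = -1.2750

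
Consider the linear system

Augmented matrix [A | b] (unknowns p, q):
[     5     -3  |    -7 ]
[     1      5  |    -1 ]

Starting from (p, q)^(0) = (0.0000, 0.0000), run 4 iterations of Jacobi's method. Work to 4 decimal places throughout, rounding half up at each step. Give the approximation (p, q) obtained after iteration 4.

Iteration 1:
  p = (-7 - (-3)·0.0000) / (5) = -1.4000
  q = (-1 - (1)·0.0000) / (5) = -0.2000
Iteration 2:
  p = (-7 - (-3)·-0.2000) / (5) = -1.5200
  q = (-1 - (1)·-1.4000) / (5) = 0.0800
Iteration 3:
  p = (-7 - (-3)·0.0800) / (5) = -1.3520
  q = (-1 - (1)·-1.5200) / (5) = 0.1040
Iteration 4:
  p = (-7 - (-3)·0.1040) / (5) = -1.3376
  q = (-1 - (1)·-1.3520) / (5) = 0.0704

(-1.3376, 0.0704)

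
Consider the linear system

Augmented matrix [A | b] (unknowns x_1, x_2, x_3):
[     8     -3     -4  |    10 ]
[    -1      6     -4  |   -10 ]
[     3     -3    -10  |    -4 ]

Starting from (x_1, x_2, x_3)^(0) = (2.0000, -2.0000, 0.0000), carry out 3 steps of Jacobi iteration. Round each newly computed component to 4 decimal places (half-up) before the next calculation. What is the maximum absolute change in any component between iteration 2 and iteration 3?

0.2583

Iteration 1:
  x_1 = (10 - (-3)·-2.0000 - (-4)·0.0000) / (8) = 0.5000
  x_2 = (-10 - (-1)·2.0000 - (-4)·0.0000) / (6) = -1.3333
  x_3 = (-4 - (3)·2.0000 - (-3)·-2.0000) / (-10) = 1.6000
Iteration 2:
  x_1 = (10 - (-3)·-1.3333 - (-4)·1.6000) / (8) = 1.5500
  x_2 = (-10 - (-1)·0.5000 - (-4)·1.6000) / (6) = -0.5167
  x_3 = (-4 - (3)·0.5000 - (-3)·-1.3333) / (-10) = 0.9500
Iteration 3:
  x_1 = (10 - (-3)·-0.5167 - (-4)·0.9500) / (8) = 1.5312
  x_2 = (-10 - (-1)·1.5500 - (-4)·0.9500) / (6) = -0.7750
  x_3 = (-4 - (3)·1.5500 - (-3)·-0.5167) / (-10) = 1.0200
Change: (-0.0188, -0.2583, 0.0700) → max |·| = 0.2583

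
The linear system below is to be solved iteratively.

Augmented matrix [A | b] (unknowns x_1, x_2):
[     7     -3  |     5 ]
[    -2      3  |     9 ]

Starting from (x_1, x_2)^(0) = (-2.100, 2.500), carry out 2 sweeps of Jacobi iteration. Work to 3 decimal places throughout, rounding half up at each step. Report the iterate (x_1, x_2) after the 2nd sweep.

(1.400, 4.191)

Iteration 1:
  x_1 = (5 - (-3)·2.500) / (7) = 1.786
  x_2 = (9 - (-2)·-2.100) / (3) = 1.600
Iteration 2:
  x_1 = (5 - (-3)·1.600) / (7) = 1.400
  x_2 = (9 - (-2)·1.786) / (3) = 4.191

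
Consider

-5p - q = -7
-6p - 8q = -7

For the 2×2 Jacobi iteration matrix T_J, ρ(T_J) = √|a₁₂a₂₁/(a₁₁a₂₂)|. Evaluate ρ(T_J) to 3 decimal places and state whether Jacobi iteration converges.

0.387

a₁₂a₂₁/(a₁₁a₂₂) = (-1)·(-6) / ((-5)·(-8)) = 0.150000
ρ = √|0.150000| = √0.150000 = 0.387
ρ < 1, so Jacobi converges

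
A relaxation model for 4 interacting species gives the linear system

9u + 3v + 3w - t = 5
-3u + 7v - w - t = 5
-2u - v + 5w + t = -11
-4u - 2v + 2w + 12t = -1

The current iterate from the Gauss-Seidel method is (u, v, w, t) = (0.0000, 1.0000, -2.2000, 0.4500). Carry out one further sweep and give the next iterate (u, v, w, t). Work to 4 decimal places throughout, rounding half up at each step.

One sweep:
  u = (5 - (3)·1.0000 - (3)·-2.2000 - (-1)·0.4500) / (9) = 1.0056
  v = (5 - (-3)·1.0056 - (-1)·-2.2000 - (-1)·0.4500) / (7) = 0.8953
  w = (-11 - (-2)·1.0056 - (-1)·0.8953 - (1)·0.4500) / (5) = -1.7087
  t = (-1 - (-4)·1.0056 - (-2)·0.8953 - (2)·-1.7087) / (12) = 0.6859

(1.0056, 0.8953, -1.7087, 0.6859)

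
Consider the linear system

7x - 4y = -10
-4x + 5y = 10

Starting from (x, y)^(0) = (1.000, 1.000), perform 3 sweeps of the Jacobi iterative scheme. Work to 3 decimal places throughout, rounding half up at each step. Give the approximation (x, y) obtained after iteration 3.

(-0.678, 2.137)

Iteration 1:
  x = (-10 - (-4)·1.000) / (7) = -0.857
  y = (10 - (-4)·1.000) / (5) = 2.800
Iteration 2:
  x = (-10 - (-4)·2.800) / (7) = 0.171
  y = (10 - (-4)·-0.857) / (5) = 1.314
Iteration 3:
  x = (-10 - (-4)·1.314) / (7) = -0.678
  y = (10 - (-4)·0.171) / (5) = 2.137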